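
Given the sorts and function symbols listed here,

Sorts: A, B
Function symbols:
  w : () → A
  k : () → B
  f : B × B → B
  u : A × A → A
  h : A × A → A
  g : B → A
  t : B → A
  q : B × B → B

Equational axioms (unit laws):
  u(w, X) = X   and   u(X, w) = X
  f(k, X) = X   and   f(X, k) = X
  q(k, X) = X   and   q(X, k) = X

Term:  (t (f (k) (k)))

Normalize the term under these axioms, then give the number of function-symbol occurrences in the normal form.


1. (t (f (k) (k)))  →  (t (k))
normal form: (t (k))

size = 2


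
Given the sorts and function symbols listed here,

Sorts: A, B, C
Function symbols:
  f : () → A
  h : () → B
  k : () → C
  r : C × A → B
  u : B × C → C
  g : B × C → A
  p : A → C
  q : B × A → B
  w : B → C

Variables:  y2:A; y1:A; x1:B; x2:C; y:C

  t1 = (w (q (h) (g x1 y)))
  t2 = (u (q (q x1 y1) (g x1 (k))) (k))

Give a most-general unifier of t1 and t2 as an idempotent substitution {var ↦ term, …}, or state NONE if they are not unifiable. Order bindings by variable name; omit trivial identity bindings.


head clash or occurs-check failure — not unifiable

NONE (not unifiable)


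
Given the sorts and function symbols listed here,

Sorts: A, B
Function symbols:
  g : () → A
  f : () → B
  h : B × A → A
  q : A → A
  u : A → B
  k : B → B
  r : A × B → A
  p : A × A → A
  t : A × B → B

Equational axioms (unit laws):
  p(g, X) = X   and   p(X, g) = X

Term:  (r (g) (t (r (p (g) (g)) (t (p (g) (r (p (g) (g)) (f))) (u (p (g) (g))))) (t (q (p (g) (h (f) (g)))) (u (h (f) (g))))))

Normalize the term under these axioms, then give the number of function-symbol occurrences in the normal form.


size = 20

1. (r (g) (t (r (p (g) (g)) (t (p (g) (r (p (g) (g)) (f))) (u (p (g) (g))))) (t (q (p (g) (h (f) (g)))) (u (h (f) (g))))))  →  (r (g) (t (r (g) (t (p (g) (r (p (g) (g)) (f))) (u (p (g) (g))))) (t (q (p (g) (h (f) (g)))) (u (h (f) (g))))))
2. (r (g) (t (r (g) (t (p (g) (r (p (g) (g)) (f))) (u (p (g) (g))))) (t (q (p (g) (h (f) (g)))) (u (h (f) (g))))))  →  (r (g) (t (r (g) (t (r (p (g) (g)) (f)) (u (p (g) (g))))) (t (q (p (g) (h (f) (g)))) (u (h (f) (g))))))
3. (r (g) (t (r (g) (t (r (p (g) (g)) (f)) (u (p (g) (g))))) (t (q (p (g) (h (f) (g)))) (u (h (f) (g))))))  →  (r (g) (t (r (g) (t (r (g) (f)) (u (p (g) (g))))) (t (q (p (g) (h (f) (g)))) (u (h (f) (g))))))
4. (r (g) (t (r (g) (t (r (g) (f)) (u (p (g) (g))))) (t (q (p (g) (h (f) (g)))) (u (h (f) (g))))))  →  (r (g) (t (r (g) (t (r (g) (f)) (u (g)))) (t (q (p (g) (h (f) (g)))) (u (h (f) (g))))))
5. (r (g) (t (r (g) (t (r (g) (f)) (u (g)))) (t (q (p (g) (h (f) (g)))) (u (h (f) (g))))))  →  (r (g) (t (r (g) (t (r (g) (f)) (u (g)))) (t (q (h (f) (g))) (u (h (f) (g))))))
normal form: (r (g) (t (r (g) (t (r (g) (f)) (u (g)))) (t (q (h (f) (g))) (u (h (f) (g))))))


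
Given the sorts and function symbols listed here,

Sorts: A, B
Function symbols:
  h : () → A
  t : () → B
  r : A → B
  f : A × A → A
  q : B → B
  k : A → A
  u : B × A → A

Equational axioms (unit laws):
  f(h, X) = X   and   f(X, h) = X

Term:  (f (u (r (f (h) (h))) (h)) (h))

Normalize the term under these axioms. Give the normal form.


normal form = (u (r (h)) (h))

1. (f (u (r (f (h) (h))) (h)) (h))  →  (u (r (f (h) (h))) (h))
2. (u (r (f (h) (h))) (h))  →  (u (r (h)) (h))


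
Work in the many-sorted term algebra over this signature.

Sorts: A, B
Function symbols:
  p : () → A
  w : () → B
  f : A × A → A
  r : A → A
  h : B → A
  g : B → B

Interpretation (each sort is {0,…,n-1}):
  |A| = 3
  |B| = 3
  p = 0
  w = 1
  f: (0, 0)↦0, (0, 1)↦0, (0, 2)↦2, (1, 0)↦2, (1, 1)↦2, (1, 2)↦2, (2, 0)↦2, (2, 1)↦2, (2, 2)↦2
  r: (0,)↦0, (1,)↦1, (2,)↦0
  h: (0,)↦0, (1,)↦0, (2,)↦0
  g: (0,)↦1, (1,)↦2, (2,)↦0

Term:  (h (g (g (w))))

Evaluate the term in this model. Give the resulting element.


  w = 1
  (g (w)) = g(1,) = 2
  (g (g (w))) = g(2,) = 0
  (h (g (g (w)))) = h(0,) = 0

value = 0


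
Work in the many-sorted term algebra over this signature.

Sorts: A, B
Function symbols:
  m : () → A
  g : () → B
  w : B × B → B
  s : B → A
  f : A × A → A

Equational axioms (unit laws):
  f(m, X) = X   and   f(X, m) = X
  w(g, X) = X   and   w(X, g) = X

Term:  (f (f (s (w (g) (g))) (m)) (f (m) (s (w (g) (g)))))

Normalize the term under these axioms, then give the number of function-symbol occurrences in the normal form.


size = 5

1. (f (f (s (w (g) (g))) (m)) (f (m) (s (w (g) (g)))))  →  (f (s (w (g) (g))) (f (m) (s (w (g) (g)))))
2. (f (s (w (g) (g))) (f (m) (s (w (g) (g)))))  →  (f (s (g)) (f (m) (s (w (g) (g)))))
3. (f (s (g)) (f (m) (s (w (g) (g)))))  →  (f (s (g)) (s (w (g) (g))))
4. (f (s (g)) (s (w (g) (g))))  →  (f (s (g)) (s (g)))
normal form: (f (s (g)) (s (g)))


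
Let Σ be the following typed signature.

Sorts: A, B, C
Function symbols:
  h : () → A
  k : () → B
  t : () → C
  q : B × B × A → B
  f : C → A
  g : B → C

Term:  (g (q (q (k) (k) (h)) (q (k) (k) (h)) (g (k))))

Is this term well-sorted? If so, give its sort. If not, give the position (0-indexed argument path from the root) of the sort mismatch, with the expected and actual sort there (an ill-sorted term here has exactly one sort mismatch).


ill-sorted at position [0, 2]: expected A, got C

      (k) : B
      (k) : B
      (h) : A
    (q (k) (k) (h)) : B
      (k) : B
      (k) : B
      (h) : A
    (q (k) (k) (h)) : B
      (k) : B
    (g (k)) : C
  (q (q (k) (k) (h)) (q (k) (k) (h)) (g (k))) : ✗ arg 2 at [0, 2] has sort C, expected A


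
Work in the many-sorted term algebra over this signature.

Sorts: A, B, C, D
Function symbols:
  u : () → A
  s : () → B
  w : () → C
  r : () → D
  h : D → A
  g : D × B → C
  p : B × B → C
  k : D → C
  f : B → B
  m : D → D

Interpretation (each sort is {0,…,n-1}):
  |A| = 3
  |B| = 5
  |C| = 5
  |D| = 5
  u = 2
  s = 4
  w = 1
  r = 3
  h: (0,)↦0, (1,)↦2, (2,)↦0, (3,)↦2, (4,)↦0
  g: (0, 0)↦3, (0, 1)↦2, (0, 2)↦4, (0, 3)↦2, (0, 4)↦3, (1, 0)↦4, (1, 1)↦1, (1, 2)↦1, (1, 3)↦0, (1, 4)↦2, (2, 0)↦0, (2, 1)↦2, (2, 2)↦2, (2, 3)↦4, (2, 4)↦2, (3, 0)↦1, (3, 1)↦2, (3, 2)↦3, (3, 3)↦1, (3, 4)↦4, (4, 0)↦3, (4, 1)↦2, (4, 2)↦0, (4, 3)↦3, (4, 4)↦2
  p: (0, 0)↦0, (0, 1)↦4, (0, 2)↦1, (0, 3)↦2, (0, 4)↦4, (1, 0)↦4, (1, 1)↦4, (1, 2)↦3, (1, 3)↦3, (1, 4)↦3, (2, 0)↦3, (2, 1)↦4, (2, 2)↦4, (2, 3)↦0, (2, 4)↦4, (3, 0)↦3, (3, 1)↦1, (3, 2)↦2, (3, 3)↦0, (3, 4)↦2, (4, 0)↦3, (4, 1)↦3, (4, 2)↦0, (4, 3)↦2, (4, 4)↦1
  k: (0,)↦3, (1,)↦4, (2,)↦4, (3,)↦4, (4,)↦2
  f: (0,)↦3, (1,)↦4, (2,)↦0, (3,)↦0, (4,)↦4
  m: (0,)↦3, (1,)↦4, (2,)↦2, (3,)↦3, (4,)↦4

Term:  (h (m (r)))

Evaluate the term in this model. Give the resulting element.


value = 2

  r = 3
  (m (r)) = m(3,) = 3
  (h (m (r))) = h(3,) = 2


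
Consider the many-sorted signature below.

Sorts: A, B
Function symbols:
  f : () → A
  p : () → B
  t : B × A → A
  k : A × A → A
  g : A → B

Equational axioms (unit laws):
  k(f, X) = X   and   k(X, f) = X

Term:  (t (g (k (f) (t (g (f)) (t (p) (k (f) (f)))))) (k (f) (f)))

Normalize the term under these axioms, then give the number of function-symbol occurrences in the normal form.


size = 9

1. (t (g (k (f) (t (g (f)) (t (p) (k (f) (f)))))) (k (f) (f)))  →  (t (g (t (g (f)) (t (p) (k (f) (f))))) (k (f) (f)))
2. (t (g (t (g (f)) (t (p) (k (f) (f))))) (k (f) (f)))  →  (t (g (t (g (f)) (t (p) (f)))) (k (f) (f)))
3. (t (g (t (g (f)) (t (p) (f)))) (k (f) (f)))  →  (t (g (t (g (f)) (t (p) (f)))) (f))
normal form: (t (g (t (g (f)) (t (p) (f)))) (f))


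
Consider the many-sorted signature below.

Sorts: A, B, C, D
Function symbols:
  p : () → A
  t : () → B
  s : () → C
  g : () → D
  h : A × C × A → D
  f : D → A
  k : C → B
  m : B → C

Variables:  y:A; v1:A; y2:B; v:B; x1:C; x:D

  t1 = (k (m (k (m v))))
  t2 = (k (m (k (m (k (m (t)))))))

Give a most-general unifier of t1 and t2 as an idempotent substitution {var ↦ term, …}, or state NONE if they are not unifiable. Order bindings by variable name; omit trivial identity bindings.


{v ↦ (k (m (t)))}


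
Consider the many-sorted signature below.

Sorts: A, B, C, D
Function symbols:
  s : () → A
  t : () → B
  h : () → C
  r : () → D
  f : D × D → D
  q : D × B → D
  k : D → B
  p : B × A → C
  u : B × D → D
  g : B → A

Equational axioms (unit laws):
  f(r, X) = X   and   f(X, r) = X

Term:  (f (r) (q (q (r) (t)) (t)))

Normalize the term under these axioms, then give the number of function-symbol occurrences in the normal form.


1. (f (r) (q (q (r) (t)) (t)))  →  (q (q (r) (t)) (t))
normal form: (q (q (r) (t)) (t))

size = 5


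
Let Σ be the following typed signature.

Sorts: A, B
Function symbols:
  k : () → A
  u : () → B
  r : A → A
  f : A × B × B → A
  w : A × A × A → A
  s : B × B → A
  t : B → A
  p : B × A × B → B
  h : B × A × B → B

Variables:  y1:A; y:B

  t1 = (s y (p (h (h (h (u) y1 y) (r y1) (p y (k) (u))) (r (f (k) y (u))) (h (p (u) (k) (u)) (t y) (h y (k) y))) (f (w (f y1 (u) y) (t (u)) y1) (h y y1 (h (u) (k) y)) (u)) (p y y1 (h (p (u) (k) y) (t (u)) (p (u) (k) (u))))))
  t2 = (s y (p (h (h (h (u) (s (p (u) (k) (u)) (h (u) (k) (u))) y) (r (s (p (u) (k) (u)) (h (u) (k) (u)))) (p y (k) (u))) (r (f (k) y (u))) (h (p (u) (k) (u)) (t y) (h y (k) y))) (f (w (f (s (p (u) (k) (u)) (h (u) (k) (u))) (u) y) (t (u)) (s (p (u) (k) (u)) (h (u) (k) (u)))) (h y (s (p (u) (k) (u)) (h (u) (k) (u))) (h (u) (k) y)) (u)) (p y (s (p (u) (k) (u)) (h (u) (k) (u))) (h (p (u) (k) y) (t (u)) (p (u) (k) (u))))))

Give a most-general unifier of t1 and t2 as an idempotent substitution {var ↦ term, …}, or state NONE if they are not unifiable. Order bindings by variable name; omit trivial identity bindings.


{y1 ↦ (s (p (u) (k) (u)) (h (u) (k) (u)))}


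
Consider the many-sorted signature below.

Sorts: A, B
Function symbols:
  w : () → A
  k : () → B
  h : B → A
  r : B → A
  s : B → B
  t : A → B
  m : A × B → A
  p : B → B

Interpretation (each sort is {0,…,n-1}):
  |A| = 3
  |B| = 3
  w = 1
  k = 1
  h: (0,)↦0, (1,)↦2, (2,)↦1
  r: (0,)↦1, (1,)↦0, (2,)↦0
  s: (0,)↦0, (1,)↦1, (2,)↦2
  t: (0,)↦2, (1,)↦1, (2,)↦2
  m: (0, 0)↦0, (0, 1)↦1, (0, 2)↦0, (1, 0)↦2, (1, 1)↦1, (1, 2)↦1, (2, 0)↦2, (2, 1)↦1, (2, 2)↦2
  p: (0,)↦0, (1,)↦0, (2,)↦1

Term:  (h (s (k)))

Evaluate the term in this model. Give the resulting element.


value = 2

  k = 1
  (s (k)) = s(1,) = 1
  (h (s (k))) = h(1,) = 2


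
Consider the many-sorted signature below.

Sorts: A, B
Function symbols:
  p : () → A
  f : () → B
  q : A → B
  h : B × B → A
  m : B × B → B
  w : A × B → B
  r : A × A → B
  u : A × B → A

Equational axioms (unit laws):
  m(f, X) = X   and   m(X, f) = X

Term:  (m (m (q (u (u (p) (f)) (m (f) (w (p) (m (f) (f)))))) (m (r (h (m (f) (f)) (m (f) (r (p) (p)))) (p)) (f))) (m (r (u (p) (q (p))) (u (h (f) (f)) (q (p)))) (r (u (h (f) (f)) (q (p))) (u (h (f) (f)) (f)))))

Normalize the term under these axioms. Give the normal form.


normal form = (m (m (q (u (u (p) (f)) (w (p) (f)))) (r (h (f) (r (p) (p))) (p))) (m (r (u (p) (q (p))) (u (h (f) (f)) (q (p)))) (r (u (h (f) (f)) (q (p))) (u (h (f) (f)) (f)))))

1. (m (m (q (u (u (p) (f)) (m (f) (w (p) (m (f) (f)))))) (m (r (h (m (f) (f)) (m (f) (r (p) (p)))) (p)) (f))) (m (r (u (p) (q (p))) (u (h (f) (f)) (q (p)))) (r (u (h (f) (f)) (q (p))) (u (h (f) (f)) (f)))))  →  (m (m (q (u (u (p) (f)) (w (p) (m (f) (f))))) (m (r (h (m (f) (f)) (m (f) (r (p) (p)))) (p)) (f))) (m (r (u (p) (q (p))) (u (h (f) (f)) (q (p)))) (r (u (h (f) (f)) (q (p))) (u (h (f) (f)) (f)))))
2. (m (m (q (u (u (p) (f)) (w (p) (m (f) (f))))) (m (r (h (m (f) (f)) (m (f) (r (p) (p)))) (p)) (f))) (m (r (u (p) (q (p))) (u (h (f) (f)) (q (p)))) (r (u (h (f) (f)) (q (p))) (u (h (f) (f)) (f)))))  →  (m (m (q (u (u (p) (f)) (w (p) (f)))) (m (r (h (m (f) (f)) (m (f) (r (p) (p)))) (p)) (f))) (m (r (u (p) (q (p))) (u (h (f) (f)) (q (p)))) (r (u (h (f) (f)) (q (p))) (u (h (f) (f)) (f)))))
3. (m (m (q (u (u (p) (f)) (w (p) (f)))) (m (r (h (m (f) (f)) (m (f) (r (p) (p)))) (p)) (f))) (m (r (u (p) (q (p))) (u (h (f) (f)) (q (p)))) (r (u (h (f) (f)) (q (p))) (u (h (f) (f)) (f)))))  →  (m (m (q (u (u (p) (f)) (w (p) (f)))) (r (h (m (f) (f)) (m (f) (r (p) (p)))) (p))) (m (r (u (p) (q (p))) (u (h (f) (f)) (q (p)))) (r (u (h (f) (f)) (q (p))) (u (h (f) (f)) (f)))))
4. (m (m (q (u (u (p) (f)) (w (p) (f)))) (r (h (m (f) (f)) (m (f) (r (p) (p)))) (p))) (m (r (u (p) (q (p))) (u (h (f) (f)) (q (p)))) (r (u (h (f) (f)) (q (p))) (u (h (f) (f)) (f)))))  →  (m (m (q (u (u (p) (f)) (w (p) (f)))) (r (h (f) (m (f) (r (p) (p)))) (p))) (m (r (u (p) (q (p))) (u (h (f) (f)) (q (p)))) (r (u (h (f) (f)) (q (p))) (u (h (f) (f)) (f)))))
5. (m (m (q (u (u (p) (f)) (w (p) (f)))) (r (h (f) (m (f) (r (p) (p)))) (p))) (m (r (u (p) (q (p))) (u (h (f) (f)) (q (p)))) (r (u (h (f) (f)) (q (p))) (u (h (f) (f)) (f)))))  →  (m (m (q (u (u (p) (f)) (w (p) (f)))) (r (h (f) (r (p) (p))) (p))) (m (r (u (p) (q (p))) (u (h (f) (f)) (q (p)))) (r (u (h (f) (f)) (q (p))) (u (h (f) (f)) (f)))))


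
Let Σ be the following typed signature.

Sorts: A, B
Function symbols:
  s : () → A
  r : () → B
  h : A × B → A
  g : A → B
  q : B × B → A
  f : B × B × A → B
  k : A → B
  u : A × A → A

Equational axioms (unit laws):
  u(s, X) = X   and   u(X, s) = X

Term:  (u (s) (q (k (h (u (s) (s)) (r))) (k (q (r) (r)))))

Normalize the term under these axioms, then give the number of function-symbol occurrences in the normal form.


size = 9

1. (u (s) (q (k (h (u (s) (s)) (r))) (k (q (r) (r)))))  →  (q (k (h (u (s) (s)) (r))) (k (q (r) (r))))
2. (q (k (h (u (s) (s)) (r))) (k (q (r) (r))))  →  (q (k (h (s) (r))) (k (q (r) (r))))
normal form: (q (k (h (s) (r))) (k (q (r) (r))))


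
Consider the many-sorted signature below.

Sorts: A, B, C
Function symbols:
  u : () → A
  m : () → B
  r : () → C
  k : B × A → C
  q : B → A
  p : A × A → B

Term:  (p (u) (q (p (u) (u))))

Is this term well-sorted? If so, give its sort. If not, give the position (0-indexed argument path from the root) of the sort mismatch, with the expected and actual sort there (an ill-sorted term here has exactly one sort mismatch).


  (u) : A
      (u) : A
      (u) : A
    (p (u) (u)) : B
  (q (p (u) (u))) : A
(p (u) (q (p (u) (u)))) : B

well-sorted; sort = B


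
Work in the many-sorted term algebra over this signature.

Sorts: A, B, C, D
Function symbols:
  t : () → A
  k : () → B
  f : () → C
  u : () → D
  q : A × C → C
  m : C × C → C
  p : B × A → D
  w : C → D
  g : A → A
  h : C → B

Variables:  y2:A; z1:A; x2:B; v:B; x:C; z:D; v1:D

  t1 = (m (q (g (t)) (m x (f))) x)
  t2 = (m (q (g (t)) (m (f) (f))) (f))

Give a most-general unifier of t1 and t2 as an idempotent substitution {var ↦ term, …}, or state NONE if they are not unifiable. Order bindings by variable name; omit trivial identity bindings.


{x ↦ (f)}


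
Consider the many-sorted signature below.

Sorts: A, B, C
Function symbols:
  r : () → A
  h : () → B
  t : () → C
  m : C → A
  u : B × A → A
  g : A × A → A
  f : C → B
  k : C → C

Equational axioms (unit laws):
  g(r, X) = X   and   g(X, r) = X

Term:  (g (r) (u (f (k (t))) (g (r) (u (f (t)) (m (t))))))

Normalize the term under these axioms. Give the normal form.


1. (g (r) (u (f (k (t))) (g (r) (u (f (t)) (m (t))))))  →  (u (f (k (t))) (g (r) (u (f (t)) (m (t)))))
2. (u (f (k (t))) (g (r) (u (f (t)) (m (t)))))  →  (u (f (k (t))) (u (f (t)) (m (t))))

normal form = (u (f (k (t))) (u (f (t)) (m (t))))


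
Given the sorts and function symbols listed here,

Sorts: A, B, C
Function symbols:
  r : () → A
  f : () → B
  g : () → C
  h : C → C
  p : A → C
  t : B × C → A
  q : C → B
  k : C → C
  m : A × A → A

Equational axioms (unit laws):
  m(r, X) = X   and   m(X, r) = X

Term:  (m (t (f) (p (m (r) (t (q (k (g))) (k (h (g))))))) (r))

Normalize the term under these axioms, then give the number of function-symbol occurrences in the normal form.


size = 10

1. (m (t (f) (p (m (r) (t (q (k (g))) (k (h (g))))))) (r))  →  (t (f) (p (m (r) (t (q (k (g))) (k (h (g)))))))
2. (t (f) (p (m (r) (t (q (k (g))) (k (h (g)))))))  →  (t (f) (p (t (q (k (g))) (k (h (g))))))
normal form: (t (f) (p (t (q (k (g))) (k (h (g))))))


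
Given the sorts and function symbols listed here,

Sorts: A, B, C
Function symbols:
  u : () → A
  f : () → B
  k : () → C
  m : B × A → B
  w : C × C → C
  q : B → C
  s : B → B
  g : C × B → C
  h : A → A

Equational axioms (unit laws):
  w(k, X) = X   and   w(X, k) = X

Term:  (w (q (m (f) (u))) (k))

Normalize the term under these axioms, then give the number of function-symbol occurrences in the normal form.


size = 4

1. (w (q (m (f) (u))) (k))  →  (q (m (f) (u)))
normal form: (q (m (f) (u)))


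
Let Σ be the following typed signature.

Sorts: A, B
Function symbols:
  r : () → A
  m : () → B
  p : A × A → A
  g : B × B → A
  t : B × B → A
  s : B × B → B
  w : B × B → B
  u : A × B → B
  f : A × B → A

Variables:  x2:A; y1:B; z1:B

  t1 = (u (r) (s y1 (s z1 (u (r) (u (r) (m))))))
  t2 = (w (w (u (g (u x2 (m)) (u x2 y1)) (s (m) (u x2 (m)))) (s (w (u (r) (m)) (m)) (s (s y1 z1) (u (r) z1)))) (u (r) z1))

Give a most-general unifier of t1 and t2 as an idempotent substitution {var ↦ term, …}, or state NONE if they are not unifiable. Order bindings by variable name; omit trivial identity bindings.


NONE (not unifiable)

head clash or occurs-check failure — not unifiable


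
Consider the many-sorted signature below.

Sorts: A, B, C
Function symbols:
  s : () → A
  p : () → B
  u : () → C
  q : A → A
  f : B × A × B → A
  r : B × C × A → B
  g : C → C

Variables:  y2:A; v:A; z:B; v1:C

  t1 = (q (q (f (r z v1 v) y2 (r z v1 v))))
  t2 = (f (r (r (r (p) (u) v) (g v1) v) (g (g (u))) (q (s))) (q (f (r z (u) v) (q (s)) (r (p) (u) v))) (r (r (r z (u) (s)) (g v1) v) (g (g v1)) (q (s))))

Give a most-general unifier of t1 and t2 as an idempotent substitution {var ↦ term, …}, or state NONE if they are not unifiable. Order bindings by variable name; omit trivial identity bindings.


head clash or occurs-check failure — not unifiable

NONE (not unifiable)


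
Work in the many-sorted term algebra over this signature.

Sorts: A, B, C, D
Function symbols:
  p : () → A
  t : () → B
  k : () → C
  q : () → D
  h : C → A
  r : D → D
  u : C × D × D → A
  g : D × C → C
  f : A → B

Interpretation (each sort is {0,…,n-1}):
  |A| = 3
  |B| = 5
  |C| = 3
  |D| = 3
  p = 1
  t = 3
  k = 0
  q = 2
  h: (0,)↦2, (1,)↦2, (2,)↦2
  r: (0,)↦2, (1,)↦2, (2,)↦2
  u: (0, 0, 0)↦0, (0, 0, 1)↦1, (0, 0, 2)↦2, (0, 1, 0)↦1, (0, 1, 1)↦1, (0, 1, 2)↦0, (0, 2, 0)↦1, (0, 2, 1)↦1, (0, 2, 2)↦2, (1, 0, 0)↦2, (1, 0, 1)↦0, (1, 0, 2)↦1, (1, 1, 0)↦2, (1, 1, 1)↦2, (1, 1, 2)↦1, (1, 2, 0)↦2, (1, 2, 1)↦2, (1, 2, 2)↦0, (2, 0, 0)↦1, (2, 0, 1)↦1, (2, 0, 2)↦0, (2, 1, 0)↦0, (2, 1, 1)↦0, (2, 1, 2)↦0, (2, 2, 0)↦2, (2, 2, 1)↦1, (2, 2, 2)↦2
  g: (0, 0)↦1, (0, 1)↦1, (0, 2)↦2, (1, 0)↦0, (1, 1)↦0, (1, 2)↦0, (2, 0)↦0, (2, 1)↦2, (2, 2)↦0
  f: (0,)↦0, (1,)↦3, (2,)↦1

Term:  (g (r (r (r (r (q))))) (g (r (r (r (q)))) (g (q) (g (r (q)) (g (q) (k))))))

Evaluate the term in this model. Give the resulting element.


value = 0

  q = 2
  (r (q)) = r(2,) = 2
  (r (r (q))) = r(2,) = 2
  (r (r (r (q)))) = r(2,) = 2
  (r (r (r (r (q))))) = r(2,) = 2
  q = 2
  (r (q)) = r(2,) = 2
  (r (r (q))) = r(2,) = 2
  (r (r (r (q)))) = r(2,) = 2
  q = 2
  q = 2
  (r (q)) = r(2,) = 2
  q = 2
  k = 0
  (g (q) (k)) = g(2, 0) = 0
  (g (r (q)) (g (q) (k))) = g(2, 0) = 0
  (g (q) (g (r (q)) (g (q) (k)))) = g(2, 0) = 0
  (g (r (r (r (q)))) (g (q) (g (r (q)) (g (q) (k))))) = g(2, 0) = 0
  (g (r (r (r (r (q))))) (g (r (r (r (q)))) (g (q) (g (r (q)) (g (q) (k)))))) = g(2, 0) = 0


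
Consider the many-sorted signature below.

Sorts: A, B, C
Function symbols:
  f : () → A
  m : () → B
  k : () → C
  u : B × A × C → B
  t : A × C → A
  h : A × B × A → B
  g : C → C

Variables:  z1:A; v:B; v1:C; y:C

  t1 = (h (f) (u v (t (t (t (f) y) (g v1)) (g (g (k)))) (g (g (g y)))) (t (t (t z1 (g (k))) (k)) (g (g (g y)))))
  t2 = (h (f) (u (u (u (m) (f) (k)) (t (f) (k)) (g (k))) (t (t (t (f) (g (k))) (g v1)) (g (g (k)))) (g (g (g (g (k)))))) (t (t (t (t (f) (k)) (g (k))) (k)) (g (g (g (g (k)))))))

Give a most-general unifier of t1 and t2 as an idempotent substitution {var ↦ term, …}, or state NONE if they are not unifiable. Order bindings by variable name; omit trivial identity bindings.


{v ↦ (u (u (m) (f) (k)) (t (f) (k)) (g (k))), y ↦ (g (k)), z1 ↦ (t (f) (k))}


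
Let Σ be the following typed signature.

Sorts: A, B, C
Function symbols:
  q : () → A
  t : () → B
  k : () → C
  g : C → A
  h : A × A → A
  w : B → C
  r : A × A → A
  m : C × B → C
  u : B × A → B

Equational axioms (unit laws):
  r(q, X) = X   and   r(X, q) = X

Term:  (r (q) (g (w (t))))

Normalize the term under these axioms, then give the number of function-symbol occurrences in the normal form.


1. (r (q) (g (w (t))))  →  (g (w (t)))
normal form: (g (w (t)))

size = 3


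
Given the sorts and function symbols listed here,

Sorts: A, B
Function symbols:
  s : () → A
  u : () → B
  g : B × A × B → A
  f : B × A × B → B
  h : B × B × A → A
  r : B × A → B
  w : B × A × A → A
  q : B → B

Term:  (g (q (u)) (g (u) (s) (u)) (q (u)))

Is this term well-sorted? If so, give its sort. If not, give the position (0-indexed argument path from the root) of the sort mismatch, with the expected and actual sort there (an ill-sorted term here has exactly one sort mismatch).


well-sorted; sort = A

    (u) : B
  (q (u)) : B
    (u) : B
    (s) : A
    (u) : B
  (g (u) (s) (u)) : A
    (u) : B
  (q (u)) : B
(g (q (u)) (g (u) (s) (u)) (q (u))) : A


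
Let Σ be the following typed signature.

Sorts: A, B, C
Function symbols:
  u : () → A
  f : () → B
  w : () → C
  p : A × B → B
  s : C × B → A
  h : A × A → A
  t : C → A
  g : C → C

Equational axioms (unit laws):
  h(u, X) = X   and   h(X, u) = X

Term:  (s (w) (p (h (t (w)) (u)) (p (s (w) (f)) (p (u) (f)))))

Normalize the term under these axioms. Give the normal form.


1. (s (w) (p (h (t (w)) (u)) (p (s (w) (f)) (p (u) (f)))))  →  (s (w) (p (t (w)) (p (s (w) (f)) (p (u) (f)))))

normal form = (s (w) (p (t (w)) (p (s (w) (f)) (p (u) (f)))))


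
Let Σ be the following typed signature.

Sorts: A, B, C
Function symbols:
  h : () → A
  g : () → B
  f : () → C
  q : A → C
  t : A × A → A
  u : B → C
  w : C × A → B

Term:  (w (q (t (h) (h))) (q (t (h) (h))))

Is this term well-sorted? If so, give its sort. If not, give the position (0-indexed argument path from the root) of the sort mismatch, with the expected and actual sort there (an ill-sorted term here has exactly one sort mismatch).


      (h) : A
      (h) : A
    (t (h) (h)) : A
  (q (t (h) (h))) : C
      (h) : A
      (h) : A
    (t (h) (h)) : A
  (q (t (h) (h))) : C
(w (q (t (h) (h))) (q (t (h) (h)))) : ✗ arg 1 at [1] has sort C, expected A

ill-sorted at position [1]: expected A, got C


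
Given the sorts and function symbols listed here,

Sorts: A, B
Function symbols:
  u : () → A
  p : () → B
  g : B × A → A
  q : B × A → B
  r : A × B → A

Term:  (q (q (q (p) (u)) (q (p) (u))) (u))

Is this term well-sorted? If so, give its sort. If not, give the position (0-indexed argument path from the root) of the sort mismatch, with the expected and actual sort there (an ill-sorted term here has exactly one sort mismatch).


      (p) : B
      (u) : A
    (q (p) (u)) : B
      (p) : B
      (u) : A
    (q (p) (u)) : B
  (q (q (p) (u)) (q (p) (u))) : ✗ arg 1 at [0, 1] has sort B, expected A
  (u) : A

ill-sorted at position [0, 1]: expected A, got B


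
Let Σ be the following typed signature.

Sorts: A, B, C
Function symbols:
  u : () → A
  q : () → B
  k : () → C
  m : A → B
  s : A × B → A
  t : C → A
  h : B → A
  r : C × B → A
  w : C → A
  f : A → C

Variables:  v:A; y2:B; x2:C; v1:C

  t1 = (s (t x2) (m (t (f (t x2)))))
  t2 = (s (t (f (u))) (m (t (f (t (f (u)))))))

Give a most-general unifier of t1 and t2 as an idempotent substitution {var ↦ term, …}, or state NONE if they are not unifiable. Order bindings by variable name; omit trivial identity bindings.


{x2 ↦ (f (u))}


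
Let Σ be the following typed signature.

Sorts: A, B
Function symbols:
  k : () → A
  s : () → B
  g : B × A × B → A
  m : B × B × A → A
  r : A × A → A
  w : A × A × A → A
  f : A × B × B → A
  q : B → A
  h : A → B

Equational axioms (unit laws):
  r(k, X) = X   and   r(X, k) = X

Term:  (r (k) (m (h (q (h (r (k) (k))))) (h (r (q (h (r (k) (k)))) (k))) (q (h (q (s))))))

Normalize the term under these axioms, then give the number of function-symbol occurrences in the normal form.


1. (r (k) (m (h (q (h (r (k) (k))))) (h (r (q (h (r (k) (k)))) (k))) (q (h (q (s))))))  →  (m (h (q (h (r (k) (k))))) (h (r (q (h (r (k) (k)))) (k))) (q (h (q (s)))))
2. (m (h (q (h (r (k) (k))))) (h (r (q (h (r (k) (k)))) (k))) (q (h (q (s)))))  →  (m (h (q (h (k)))) (h (r (q (h (r (k) (k)))) (k))) (q (h (q (s)))))
3. (m (h (q (h (k)))) (h (r (q (h (r (k) (k)))) (k))) (q (h (q (s)))))  →  (m (h (q (h (k)))) (h (q (h (r (k) (k))))) (q (h (q (s)))))
4. (m (h (q (h (k)))) (h (q (h (r (k) (k))))) (q (h (q (s)))))  →  (m (h (q (h (k)))) (h (q (h (k)))) (q (h (q (s)))))
normal form: (m (h (q (h (k)))) (h (q (h (k)))) (q (h (q (s)))))

size = 13


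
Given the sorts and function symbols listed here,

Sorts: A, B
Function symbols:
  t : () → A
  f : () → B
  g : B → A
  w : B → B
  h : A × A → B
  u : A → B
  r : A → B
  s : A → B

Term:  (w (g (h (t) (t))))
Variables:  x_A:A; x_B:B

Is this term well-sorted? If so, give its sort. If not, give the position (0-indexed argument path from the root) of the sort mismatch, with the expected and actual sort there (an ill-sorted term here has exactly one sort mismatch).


      (t) : A
      (t) : A
    (h (t) (t)) : B
  (g (h (t) (t))) : A
(w (g (h (t) (t)))) : ✗ arg 0 at [0] has sort A, expected B

ill-sorted at position [0]: expected B, got A


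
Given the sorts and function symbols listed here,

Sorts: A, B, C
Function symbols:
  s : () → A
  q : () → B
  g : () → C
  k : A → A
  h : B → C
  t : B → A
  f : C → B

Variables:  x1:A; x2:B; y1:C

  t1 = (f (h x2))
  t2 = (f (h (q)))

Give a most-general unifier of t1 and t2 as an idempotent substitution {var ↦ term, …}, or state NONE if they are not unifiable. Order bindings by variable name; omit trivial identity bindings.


{x2 ↦ (q)}


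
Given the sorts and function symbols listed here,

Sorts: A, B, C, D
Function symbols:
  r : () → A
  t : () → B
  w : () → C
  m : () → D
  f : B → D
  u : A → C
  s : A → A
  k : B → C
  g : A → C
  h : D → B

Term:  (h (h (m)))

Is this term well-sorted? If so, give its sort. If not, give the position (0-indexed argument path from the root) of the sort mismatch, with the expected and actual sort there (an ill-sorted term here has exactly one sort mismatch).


    (m) : D
  (h (m)) : B
(h (h (m))) : ✗ arg 0 at [0] has sort B, expected D

ill-sorted at position [0]: expected D, got B


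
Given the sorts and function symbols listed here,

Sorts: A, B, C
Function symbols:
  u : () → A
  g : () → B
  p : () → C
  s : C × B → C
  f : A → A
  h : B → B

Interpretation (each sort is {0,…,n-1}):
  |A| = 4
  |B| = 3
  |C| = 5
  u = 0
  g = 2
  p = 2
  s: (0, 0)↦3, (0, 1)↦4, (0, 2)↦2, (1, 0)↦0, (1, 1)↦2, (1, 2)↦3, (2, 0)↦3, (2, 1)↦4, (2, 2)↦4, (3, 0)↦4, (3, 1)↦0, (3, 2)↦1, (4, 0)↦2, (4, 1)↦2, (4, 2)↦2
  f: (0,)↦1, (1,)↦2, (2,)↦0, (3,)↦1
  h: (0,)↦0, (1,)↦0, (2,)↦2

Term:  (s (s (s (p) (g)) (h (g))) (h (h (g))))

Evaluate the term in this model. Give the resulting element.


  p = 2
  g = 2
  (s (p) (g)) = s(2, 2) = 4
  g = 2
  (h (g)) = h(2,) = 2
  (s (s (p) (g)) (h (g))) = s(4, 2) = 2
  g = 2
  (h (g)) = h(2,) = 2
  (h (h (g))) = h(2,) = 2
  (s (s (s (p) (g)) (h (g))) (h (h (g)))) = s(2, 2) = 4

value = 4


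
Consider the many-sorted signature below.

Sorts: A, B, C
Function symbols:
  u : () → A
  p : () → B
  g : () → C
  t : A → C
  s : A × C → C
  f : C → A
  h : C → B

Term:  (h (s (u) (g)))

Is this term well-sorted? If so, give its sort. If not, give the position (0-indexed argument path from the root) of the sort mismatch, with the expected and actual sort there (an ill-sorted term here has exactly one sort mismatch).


well-sorted; sort = B

    (u) : A
    (g) : C
  (s (u) (g)) : C
(h (s (u) (g))) : B


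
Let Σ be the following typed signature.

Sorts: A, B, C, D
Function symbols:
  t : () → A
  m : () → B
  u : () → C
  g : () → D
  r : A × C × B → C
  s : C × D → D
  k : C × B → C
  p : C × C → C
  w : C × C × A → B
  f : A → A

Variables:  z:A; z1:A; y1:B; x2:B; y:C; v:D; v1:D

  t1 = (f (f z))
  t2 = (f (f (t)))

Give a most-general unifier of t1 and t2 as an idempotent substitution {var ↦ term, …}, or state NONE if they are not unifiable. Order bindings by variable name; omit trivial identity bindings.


{z ↦ (t)}


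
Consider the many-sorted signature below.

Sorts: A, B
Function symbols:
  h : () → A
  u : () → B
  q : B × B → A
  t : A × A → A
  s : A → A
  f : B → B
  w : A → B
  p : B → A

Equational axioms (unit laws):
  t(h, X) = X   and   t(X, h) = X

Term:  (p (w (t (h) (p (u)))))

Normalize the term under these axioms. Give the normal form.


1. (p (w (t (h) (p (u)))))  →  (p (w (p (u))))

normal form = (p (w (p (u))))


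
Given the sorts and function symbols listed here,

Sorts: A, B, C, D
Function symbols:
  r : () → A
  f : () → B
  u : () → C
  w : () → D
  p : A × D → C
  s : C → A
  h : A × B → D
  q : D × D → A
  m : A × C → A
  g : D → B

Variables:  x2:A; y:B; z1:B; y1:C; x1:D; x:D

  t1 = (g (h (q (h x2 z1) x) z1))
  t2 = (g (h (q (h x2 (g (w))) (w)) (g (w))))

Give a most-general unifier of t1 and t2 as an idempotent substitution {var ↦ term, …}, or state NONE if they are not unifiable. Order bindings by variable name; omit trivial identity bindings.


{x ↦ (w), z1 ↦ (g (w))}


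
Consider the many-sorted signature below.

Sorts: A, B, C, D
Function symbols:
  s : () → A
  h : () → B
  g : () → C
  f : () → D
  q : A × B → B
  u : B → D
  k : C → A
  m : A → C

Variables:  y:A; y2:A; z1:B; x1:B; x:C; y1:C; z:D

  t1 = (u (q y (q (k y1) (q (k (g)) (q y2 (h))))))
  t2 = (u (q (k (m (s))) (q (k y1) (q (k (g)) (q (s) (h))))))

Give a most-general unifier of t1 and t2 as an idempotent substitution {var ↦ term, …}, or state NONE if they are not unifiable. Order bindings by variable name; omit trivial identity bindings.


{y ↦ (k (m (s))), y2 ↦ (s)}


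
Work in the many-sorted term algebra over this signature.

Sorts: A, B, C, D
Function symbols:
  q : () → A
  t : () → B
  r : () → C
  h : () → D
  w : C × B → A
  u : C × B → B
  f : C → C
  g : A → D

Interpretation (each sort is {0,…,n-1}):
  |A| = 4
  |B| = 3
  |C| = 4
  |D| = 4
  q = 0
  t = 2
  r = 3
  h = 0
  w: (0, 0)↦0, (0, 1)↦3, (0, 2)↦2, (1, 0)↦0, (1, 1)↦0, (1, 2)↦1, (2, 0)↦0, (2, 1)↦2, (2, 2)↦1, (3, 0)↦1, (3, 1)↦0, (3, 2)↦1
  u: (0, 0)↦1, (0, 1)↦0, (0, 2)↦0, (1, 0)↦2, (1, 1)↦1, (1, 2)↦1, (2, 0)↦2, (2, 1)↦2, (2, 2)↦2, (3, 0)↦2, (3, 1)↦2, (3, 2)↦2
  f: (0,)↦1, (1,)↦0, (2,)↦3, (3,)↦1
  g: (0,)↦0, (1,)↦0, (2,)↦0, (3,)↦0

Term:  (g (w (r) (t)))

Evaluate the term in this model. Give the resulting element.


  r = 3
  t = 2
  (w (r) (t)) = w(3, 2) = 1
  (g (w (r) (t))) = g(1,) = 0

value = 0


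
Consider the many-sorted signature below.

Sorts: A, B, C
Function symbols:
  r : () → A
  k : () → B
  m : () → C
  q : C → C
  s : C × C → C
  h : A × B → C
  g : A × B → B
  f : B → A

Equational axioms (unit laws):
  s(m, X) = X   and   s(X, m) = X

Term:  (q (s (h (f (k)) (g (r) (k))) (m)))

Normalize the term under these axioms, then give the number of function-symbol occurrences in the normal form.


size = 7

1. (q (s (h (f (k)) (g (r) (k))) (m)))  →  (q (h (f (k)) (g (r) (k))))
normal form: (q (h (f (k)) (g (r) (k))))


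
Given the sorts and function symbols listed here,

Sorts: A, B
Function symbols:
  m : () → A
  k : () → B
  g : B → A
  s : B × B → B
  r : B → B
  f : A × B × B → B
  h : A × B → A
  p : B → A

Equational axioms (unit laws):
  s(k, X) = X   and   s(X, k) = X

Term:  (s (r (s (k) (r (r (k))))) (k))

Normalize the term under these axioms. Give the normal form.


1. (s (r (s (k) (r (r (k))))) (k))  →  (r (s (k) (r (r (k)))))
2. (r (s (k) (r (r (k)))))  →  (r (r (r (k))))

normal form = (r (r (r (k))))


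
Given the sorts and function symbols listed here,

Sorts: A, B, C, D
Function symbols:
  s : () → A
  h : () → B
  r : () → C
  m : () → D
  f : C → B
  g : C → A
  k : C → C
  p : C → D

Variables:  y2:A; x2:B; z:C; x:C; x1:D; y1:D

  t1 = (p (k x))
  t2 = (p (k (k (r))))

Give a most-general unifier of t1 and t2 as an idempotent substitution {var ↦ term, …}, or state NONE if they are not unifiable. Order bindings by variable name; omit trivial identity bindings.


{x ↦ (k (r))}


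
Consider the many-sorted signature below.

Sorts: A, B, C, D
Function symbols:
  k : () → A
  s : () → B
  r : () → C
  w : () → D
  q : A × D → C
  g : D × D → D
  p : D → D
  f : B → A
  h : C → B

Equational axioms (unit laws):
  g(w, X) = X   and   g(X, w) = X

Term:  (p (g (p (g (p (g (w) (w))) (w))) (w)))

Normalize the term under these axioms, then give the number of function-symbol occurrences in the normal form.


1. (p (g (p (g (p (g (w) (w))) (w))) (w)))  →  (p (p (g (p (g (w) (w))) (w))))
2. (p (p (g (p (g (w) (w))) (w))))  →  (p (p (p (g (w) (w)))))
3. (p (p (p (g (w) (w)))))  →  (p (p (p (w))))
normal form: (p (p (p (w))))

size = 4


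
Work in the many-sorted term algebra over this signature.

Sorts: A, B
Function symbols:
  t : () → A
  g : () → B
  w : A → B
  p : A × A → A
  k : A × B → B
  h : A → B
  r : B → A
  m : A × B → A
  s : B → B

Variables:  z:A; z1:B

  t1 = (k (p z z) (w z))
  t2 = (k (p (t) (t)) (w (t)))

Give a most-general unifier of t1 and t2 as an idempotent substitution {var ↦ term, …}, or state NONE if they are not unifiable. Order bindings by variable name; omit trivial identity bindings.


{z ↦ (t)}


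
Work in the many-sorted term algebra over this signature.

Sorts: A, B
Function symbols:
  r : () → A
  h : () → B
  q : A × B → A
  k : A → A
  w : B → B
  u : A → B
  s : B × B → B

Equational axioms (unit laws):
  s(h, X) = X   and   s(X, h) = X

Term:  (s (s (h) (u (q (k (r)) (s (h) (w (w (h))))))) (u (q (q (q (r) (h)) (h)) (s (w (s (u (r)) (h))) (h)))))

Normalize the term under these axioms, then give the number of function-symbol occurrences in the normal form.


size = 18

1. (s (s (h) (u (q (k (r)) (s (h) (w (w (h))))))) (u (q (q (q (r) (h)) (h)) (s (w (s (u (r)) (h))) (h)))))  →  (s (u (q (k (r)) (s (h) (w (w (h)))))) (u (q (q (q (r) (h)) (h)) (s (w (s (u (r)) (h))) (h)))))
2. (s (u (q (k (r)) (s (h) (w (w (h)))))) (u (q (q (q (r) (h)) (h)) (s (w (s (u (r)) (h))) (h)))))  →  (s (u (q (k (r)) (w (w (h))))) (u (q (q (q (r) (h)) (h)) (s (w (s (u (r)) (h))) (h)))))
3. (s (u (q (k (r)) (w (w (h))))) (u (q (q (q (r) (h)) (h)) (s (w (s (u (r)) (h))) (h)))))  →  (s (u (q (k (r)) (w (w (h))))) (u (q (q (q (r) (h)) (h)) (w (s (u (r)) (h))))))
4. (s (u (q (k (r)) (w (w (h))))) (u (q (q (q (r) (h)) (h)) (w (s (u (r)) (h))))))  →  (s (u (q (k (r)) (w (w (h))))) (u (q (q (q (r) (h)) (h)) (w (u (r))))))
normal form: (s (u (q (k (r)) (w (w (h))))) (u (q (q (q (r) (h)) (h)) (w (u (r))))))


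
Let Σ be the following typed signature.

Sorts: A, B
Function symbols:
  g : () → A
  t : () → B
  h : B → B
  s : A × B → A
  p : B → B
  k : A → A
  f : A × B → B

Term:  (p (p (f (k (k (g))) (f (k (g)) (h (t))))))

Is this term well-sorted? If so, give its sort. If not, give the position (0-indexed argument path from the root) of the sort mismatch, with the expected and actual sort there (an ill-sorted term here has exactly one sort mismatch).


well-sorted; sort = B

          (g) : A
        (k (g)) : A
      (k (k (g))) : A
          (g) : A
        (k (g)) : A
          (t) : B
        (h (t)) : B
      (f (k (g)) (h (t))) : B
    (f (k (k (g))) (f (k (g)) (h (t)))) : B
  (p (f (k (k (g))) (f (k (g)) (h (t))))) : B
(p (p (f (k (k (g))) (f (k (g)) (h (t)))))) : B


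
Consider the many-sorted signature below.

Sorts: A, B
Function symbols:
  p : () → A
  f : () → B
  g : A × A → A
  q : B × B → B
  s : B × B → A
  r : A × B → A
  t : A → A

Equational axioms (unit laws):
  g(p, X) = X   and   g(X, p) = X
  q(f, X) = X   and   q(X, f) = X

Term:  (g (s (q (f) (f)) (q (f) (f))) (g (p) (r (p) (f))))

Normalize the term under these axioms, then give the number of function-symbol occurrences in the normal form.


size = 7

1. (g (s (q (f) (f)) (q (f) (f))) (g (p) (r (p) (f))))  →  (g (s (f) (q (f) (f))) (g (p) (r (p) (f))))
2. (g (s (f) (q (f) (f))) (g (p) (r (p) (f))))  →  (g (s (f) (f)) (g (p) (r (p) (f))))
3. (g (s (f) (f)) (g (p) (r (p) (f))))  →  (g (s (f) (f)) (r (p) (f)))
normal form: (g (s (f) (f)) (r (p) (f)))


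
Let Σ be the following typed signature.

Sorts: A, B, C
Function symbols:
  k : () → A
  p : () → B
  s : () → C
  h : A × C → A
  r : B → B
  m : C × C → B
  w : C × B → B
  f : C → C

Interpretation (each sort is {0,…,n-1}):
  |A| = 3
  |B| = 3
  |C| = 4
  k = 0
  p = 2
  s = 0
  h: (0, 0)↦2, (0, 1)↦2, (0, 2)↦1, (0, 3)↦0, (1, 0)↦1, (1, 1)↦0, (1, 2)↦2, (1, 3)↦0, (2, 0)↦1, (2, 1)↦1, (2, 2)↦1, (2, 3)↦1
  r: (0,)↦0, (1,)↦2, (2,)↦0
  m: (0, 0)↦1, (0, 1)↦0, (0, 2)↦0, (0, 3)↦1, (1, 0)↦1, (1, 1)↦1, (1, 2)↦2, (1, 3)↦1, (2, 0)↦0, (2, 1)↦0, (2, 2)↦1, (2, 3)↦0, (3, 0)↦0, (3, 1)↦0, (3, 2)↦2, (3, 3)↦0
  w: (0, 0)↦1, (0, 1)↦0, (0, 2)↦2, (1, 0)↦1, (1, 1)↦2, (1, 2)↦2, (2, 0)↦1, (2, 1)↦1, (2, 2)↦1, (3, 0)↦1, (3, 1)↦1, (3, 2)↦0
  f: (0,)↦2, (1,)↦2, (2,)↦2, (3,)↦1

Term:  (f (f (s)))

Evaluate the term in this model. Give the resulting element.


  s = 0
  (f (s)) = f(0,) = 2
  (f (f (s))) = f(2,) = 2

value = 2


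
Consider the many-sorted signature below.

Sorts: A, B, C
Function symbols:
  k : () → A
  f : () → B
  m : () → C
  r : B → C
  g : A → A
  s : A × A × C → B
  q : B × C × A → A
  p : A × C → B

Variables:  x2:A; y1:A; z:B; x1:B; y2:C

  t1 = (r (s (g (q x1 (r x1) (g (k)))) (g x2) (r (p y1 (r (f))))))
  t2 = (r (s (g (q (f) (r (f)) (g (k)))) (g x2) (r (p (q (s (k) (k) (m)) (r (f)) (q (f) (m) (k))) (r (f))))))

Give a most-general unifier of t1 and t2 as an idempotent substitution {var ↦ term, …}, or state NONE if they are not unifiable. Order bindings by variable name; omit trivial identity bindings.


{x1 ↦ (f), y1 ↦ (q (s (k) (k) (m)) (r (f)) (q (f) (m) (k)))}


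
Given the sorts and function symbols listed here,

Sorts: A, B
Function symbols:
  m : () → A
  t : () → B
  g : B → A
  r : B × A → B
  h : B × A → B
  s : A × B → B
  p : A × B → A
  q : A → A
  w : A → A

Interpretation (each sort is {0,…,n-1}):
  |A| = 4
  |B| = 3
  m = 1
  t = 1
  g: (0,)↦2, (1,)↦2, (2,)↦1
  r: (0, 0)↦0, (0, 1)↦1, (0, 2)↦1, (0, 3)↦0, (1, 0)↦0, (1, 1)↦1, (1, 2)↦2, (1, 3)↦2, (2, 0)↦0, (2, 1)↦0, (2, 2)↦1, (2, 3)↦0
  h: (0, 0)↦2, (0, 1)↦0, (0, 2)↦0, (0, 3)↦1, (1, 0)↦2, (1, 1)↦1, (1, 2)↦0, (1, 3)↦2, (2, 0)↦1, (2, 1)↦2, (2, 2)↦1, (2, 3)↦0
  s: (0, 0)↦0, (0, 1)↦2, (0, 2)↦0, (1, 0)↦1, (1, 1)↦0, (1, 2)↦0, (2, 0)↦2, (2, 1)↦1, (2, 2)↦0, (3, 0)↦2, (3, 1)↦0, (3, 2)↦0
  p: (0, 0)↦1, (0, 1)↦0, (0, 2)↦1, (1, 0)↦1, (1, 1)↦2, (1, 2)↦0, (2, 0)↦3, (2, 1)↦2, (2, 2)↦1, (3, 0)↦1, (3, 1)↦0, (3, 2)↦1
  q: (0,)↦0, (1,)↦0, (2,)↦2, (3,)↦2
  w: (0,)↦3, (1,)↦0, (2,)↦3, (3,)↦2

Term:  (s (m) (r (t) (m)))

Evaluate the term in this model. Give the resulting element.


  m = 1
  t = 1
  m = 1
  (r (t) (m)) = r(1, 1) = 1
  (s (m) (r (t) (m))) = s(1, 1) = 0

value = 0
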